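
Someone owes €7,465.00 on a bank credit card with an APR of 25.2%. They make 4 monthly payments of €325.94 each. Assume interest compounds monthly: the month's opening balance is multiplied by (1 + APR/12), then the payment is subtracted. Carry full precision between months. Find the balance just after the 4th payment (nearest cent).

Monthly rate r = 25.2%/12 = 2.1% = 0.021.
Each month: B ← B·(1+r) − €325.94.
Month 1: interest €156.76; balance after payment €7,295.83.
Month 2: interest €153.21; balance after payment €7,123.10.
Month 3: interest €149.59; balance after payment €6,946.74.
Month 4: interest €145.88; balance after payment €6,766.68.

€6,766.68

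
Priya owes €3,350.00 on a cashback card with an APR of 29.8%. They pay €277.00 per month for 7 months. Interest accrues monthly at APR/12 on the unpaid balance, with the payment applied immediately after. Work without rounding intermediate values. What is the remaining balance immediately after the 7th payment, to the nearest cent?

Monthly rate r = 29.8%/12 = 2.48333% = 0.0248333.
Each month: B ← B·(1+r) − €277.00.
Month 1: interest €83.19; balance after payment €3,156.19.
Month 2: interest €78.38; balance after payment €2,957.57.
Month 3: interest €73.45; balance after payment €2,754.02.
Month 4: interest €68.39; balance after payment €2,545.41.
Month 5: interest €63.21; balance after payment €2,331.62.
Month 6: interest €57.90; balance after payment €2,112.52.
Month 7: interest €52.46; balance after payment €1,887.98.

€1,887.98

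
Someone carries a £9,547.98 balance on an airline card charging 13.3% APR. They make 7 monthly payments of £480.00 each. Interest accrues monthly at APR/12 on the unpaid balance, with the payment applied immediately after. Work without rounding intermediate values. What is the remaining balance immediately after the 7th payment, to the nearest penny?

£6,840.03

Monthly rate r = 13.3%/12 = 1.10833% = 0.0110833.
Each month: B ← B·(1+r) − £480.00.
Month 1: interest £105.82; balance after payment £9,173.80.
Month 2: interest £101.68; balance after payment £8,795.48.
Month 3: interest £97.48; balance after payment £8,412.96.
Month 4: interest £93.24; balance after payment £8,026.21.
Month 5: interest £88.96; balance after payment £7,635.16.
Month 6: interest £84.62; balance after payment £7,239.79.
Month 7: interest £80.24; balance after payment £6,840.03.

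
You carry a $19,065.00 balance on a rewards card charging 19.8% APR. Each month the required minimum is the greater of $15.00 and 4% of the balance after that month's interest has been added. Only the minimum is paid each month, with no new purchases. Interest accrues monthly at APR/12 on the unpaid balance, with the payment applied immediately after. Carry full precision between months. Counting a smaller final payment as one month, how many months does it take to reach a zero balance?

194 months

Monthly rate r = 19.8%/12 = 1.65% = 0.0165.
While 4% of the post-interest balance exceeds $15.00, each month B ← (B·(1+r))·(1 − 0.04), i.e. B shrinks by the factor (1+r)·0.96 = 0.97584.
This holds for months 1–162. Entering month 163 the balance is $362.72; 4% of the post-interest balance is now below $15.00, so the flat $15.00 minimum applies from here.
From month 163 a fixed $15.00 at rate r clears $362.72 in 32 more payments. Total: 162 + 32 = 194 months.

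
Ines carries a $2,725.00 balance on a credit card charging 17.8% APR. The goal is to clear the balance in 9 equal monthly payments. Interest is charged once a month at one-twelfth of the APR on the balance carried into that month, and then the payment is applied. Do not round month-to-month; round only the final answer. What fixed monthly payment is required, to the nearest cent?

Monthly rate r = 17.8%/12 = 1.48333% = 0.0148333.
Level-payment amortization: P = B₀·r / (1 − (1+r)^(−n)) = 2725.00·0.0148333 / (1 − 1.01483^(−9)).
Denominator 1 − (1+r)^(−9) = 0.124114197.
P = 40.4208 / 0.124114197 ≈ 325.67.

$325.67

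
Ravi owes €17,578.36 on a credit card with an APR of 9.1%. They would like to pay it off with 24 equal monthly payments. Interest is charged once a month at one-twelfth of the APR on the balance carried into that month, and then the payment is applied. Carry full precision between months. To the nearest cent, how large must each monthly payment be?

Monthly rate r = 9.1%/12 = 0.758333% = 0.00758333.
Level-payment amortization: P = B₀·r / (1 − (1+r)^(−n)) = 17578.36·0.00758333 / (1 − 1.00758^(−24)).
Denominator 1 − (1+r)^(−24) = 0.1658261.
P = 133.303 / 0.1658261 ≈ 803.87.

€803.87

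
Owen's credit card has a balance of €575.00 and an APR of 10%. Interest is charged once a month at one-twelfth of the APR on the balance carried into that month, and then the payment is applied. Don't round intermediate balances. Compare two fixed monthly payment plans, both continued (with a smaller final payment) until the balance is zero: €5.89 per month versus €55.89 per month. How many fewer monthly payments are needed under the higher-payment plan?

Monthly rate r = 10%/12 = 0.833333% = 0.00833333.
At €5.89/mo: n = ⌈−ln(1 − rB₀/P)/ln(1+r)⌉ = 203 payments (last €2.21); total interest = total paid − €575.00 = €616.99.
At €55.89/mo: 11 payments (last €44.79); total interest €28.69.
Payments saved = 203 − 11 = 192.

192 fewer payments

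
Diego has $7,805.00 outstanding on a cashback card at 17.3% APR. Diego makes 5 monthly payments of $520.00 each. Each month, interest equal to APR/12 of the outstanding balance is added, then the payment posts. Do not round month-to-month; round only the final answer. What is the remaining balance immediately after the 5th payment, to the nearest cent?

Monthly rate r = 17.3%/12 = 1.44167% = 0.0144167.
Each month: B ← B·(1+r) − $520.00.
Month 1: interest $112.52; balance after payment $7,397.52.
Month 2: interest $106.65; balance after payment $6,984.17.
Month 3: interest $100.69; balance after payment $6,564.86.
Month 4: interest $94.64; balance after payment $6,139.50.
Month 5: interest $88.51; balance after payment $5,708.01.

$5,708.01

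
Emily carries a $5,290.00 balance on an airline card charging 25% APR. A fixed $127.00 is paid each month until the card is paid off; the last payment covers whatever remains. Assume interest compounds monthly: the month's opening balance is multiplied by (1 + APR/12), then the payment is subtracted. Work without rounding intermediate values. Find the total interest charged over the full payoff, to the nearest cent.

$7,172.25

Monthly rate r = 25%/12 = 2.08333% = 0.0208333.
Payoff takes n = ⌈−ln(1 − rB₀/P)/ln(1+r)⌉ = ⌈98.127⌉ = 99 payments; the last is $16.25.
Total paid = 98·$127.00 + $16.25 = $12,462.25.
Total interest = total paid − principal = $12,462.25 − $5,290.00 = $7,172.25.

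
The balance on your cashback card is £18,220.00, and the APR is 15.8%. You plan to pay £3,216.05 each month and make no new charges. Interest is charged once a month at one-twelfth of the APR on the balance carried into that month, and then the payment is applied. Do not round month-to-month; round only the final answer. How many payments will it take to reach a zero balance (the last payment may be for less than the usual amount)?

Monthly rate r = 15.8%/12 = 1.31667% = 0.0131667.
Recurrence: B ← B·(1+r) − £3,216.05.
Month 1: interest £239.90; balance after payment £15,243.85.
Month 2: interest £200.71; balance after payment £12,228.51.
Month 3: interest £161.01; balance after payment £9,173.47.
Month 4: interest £120.78; balance after payment £6,078.20.
Month 5: interest £80.03; balance after payment £2,942.18.
Month 6: interest £38.74; balance after payment £0.00.

6 payments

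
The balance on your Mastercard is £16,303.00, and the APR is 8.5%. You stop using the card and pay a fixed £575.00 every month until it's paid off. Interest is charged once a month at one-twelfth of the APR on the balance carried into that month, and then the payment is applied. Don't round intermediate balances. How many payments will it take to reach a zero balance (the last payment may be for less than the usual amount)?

32 months

Monthly rate r = 8.5%/12 = 0.708333% = 0.00708333.
Recurrence: B ← B·(1+r) − £575.00.
Month 1: interest £115.48; balance after payment £15,843.48.
Month 2: interest £112.22; balance after payment £15,380.70.
Closed form: n = −ln(1 − rB₀/P)/ln(1+r) = −ln(0.79917)/ln(1.00708) ≈ 31.762, so the balance reaches zero during payment 32.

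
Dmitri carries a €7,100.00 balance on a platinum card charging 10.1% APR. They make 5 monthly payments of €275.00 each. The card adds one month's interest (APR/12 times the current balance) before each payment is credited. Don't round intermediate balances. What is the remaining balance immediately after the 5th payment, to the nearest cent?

€6,005.52

Monthly rate r = 10.1%/12 = 0.841667% = 0.00841667.
Each month: B ← B·(1+r) − €275.00.
Month 1: interest €59.76; balance after payment €6,884.76.
Month 2: interest €57.95; balance after payment €6,667.71.
Month 3: interest €56.12; balance after payment €6,448.82.
Month 4: interest €54.28; balance after payment €6,228.10.
Month 5: interest €52.42; balance after payment €6,005.52.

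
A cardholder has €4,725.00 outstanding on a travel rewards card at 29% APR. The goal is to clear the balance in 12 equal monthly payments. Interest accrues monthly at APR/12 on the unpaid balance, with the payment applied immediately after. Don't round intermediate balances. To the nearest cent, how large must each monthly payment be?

Monthly rate r = 29%/12 = 2.41667% = 0.0241667.
Level-payment amortization: P = B₀·r / (1 − (1+r)^(−n)) = 4725.00·0.0241667 / (1 − 1.02417^(−12)).
Denominator 1 − (1+r)^(−12) = 0.24915143.
P = 114.188 / 0.24915143 ≈ 458.31.

€458.31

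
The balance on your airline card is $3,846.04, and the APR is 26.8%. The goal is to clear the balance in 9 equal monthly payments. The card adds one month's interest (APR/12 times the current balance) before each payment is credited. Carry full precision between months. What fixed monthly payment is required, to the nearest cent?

$476.46

Monthly rate r = 26.8%/12 = 2.23333% = 0.0223333.
Level-payment amortization: P = B₀·r / (1 − (1+r)^(−n)) = 3846.04·0.0223333 / (1 − 1.02233^(−9)).
Denominator 1 − (1+r)^(−9) = 0.180276645.
P = 85.8949 / 0.180276645 ≈ 476.46.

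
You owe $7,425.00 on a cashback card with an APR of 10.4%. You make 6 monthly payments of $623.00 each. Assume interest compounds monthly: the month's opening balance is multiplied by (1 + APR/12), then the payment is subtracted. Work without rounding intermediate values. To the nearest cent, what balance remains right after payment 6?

$3,999.63

Monthly rate r = 10.4%/12 = 0.866667% = 0.00866667.
Each month: B ← B·(1+r) − $623.00.
Month 1: interest $64.35; balance after payment $6,866.35.
Month 2: interest $59.51; balance after payment $6,302.86.
Month 3: interest $54.62; balance after payment $5,734.48.
Month 4: interest $49.70; balance after payment $5,161.18.
Month 5: interest $44.73; balance after payment $4,582.91.
Month 6: interest $39.72; balance after payment $3,999.63.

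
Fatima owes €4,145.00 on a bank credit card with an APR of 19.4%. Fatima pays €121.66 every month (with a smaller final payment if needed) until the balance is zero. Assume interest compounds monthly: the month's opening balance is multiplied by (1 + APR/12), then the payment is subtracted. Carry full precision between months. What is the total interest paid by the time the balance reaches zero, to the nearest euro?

€1,926

Monthly rate r = 19.4%/12 = 1.61667% = 0.0161667.
Payoff takes n = ⌈−ln(1 − rB₀/P)/ln(1+r)⌉ = ⌈49.902⌉ = 50 payments; the last is €109.82.
Total paid = 49·€121.66 + €109.82 = €6,071.16.
Total interest = total paid − principal = €6,071.16 − €4,145.00 = €1,926.16.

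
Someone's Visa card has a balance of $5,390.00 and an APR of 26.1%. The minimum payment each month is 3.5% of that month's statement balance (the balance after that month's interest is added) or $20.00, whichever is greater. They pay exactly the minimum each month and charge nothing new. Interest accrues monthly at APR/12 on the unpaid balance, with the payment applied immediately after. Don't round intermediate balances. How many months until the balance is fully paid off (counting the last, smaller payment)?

Monthly rate r = 26.1%/12 = 2.175% = 0.02175.
While 3.5% of the post-interest balance exceeds $20.00, each month B ← (B·(1+r))·(1 − 0.035), i.e. B shrinks by the factor (1+r)·0.965 = 0.98599.
This holds for months 1–161. Entering month 162 the balance is $555.87; 3.5% of the post-interest balance is now below $20.00, so the flat $20.00 minimum applies from here.
From month 162 a fixed $20.00 at rate r clears $555.87 in 44 more payments. Total: 161 + 44 = 205 months.

205 months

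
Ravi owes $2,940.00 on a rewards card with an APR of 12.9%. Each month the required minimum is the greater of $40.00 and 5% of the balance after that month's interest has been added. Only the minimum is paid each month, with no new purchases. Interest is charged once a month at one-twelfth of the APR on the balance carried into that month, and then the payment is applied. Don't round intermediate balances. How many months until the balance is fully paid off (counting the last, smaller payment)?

55 months

Monthly rate r = 12.9%/12 = 1.075% = 0.01075.
While 5% of the post-interest balance exceeds $40.00, each month B ← (B·(1+r))·(1 − 0.05), i.e. B shrinks by the factor (1+r)·0.95 = 0.96021.
This holds for months 1–33. Entering month 34 the balance is $769.96; 5% of the post-interest balance is now below $40.00, so the flat $40.00 minimum applies from here.
From month 34 a fixed $40.00 at rate r clears $769.96 in 22 more payments. Total: 33 + 22 = 55 months.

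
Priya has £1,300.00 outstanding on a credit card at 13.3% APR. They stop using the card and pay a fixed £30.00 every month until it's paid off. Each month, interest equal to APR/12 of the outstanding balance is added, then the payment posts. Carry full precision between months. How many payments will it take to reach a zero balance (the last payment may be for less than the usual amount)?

Monthly rate r = 13.3%/12 = 1.10833% = 0.0110833.
Recurrence: B ← B·(1+r) − £30.00.
Month 1: interest £14.41; balance after payment £1,284.41.
Month 2: interest £14.24; balance after payment £1,268.64.
Closed form: n = −ln(1 − rB₀/P)/ln(1+r) = −ln(0.51972)/ln(1.01108) ≈ 59.376, so the balance reaches zero during payment 60.

60 payments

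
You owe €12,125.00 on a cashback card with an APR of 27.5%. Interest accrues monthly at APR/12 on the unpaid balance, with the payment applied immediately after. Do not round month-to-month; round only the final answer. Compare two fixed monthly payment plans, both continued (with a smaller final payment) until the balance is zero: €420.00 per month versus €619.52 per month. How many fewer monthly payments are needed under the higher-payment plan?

21 fewer payments

Monthly rate r = 27.5%/12 = 2.29167% = 0.0229167.
At €420.00/mo: n = ⌈−ln(1 − rB₀/P)/ln(1+r)⌉ = 48 payments (last €344.51); total interest = total paid − €12,125.00 = €7,959.51.
At €619.52/mo: 27 payments (last €166.35); total interest €4,148.87.
Payments saved = 48 − 27 = 21.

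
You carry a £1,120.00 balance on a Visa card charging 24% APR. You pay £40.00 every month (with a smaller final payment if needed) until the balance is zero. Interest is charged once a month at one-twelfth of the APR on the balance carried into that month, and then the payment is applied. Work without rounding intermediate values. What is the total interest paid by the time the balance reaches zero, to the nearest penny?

Monthly rate r = 24%/12 = 2% = 0.02.
Payoff takes n = ⌈−ln(1 − rB₀/P)/ln(1+r)⌉ = ⌈41.458⌉ = 42 payments; the last is £18.42.
Total paid = 41·£40.00 + £18.42 = £1,658.42.
Total interest = total paid − principal = £1,658.42 − £1,120.00 = £538.42.

£538.42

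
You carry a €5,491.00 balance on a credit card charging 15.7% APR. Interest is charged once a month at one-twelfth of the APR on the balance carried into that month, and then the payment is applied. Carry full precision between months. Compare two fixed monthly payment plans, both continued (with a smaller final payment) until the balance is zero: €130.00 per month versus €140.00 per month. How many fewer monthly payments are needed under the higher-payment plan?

Monthly rate r = 15.7%/12 = 1.30833% = 0.0130833.
At €130.00/mo: n = ⌈−ln(1 − rB₀/P)/ln(1+r)⌉ = 62 payments (last €114.49); total interest = total paid − €5,491.00 = €2,553.49.
At €140.00/mo: 56 payments (last €52.73); total interest €2,261.73.
Payments saved = 62 − 56 = 6.

6 fewer payments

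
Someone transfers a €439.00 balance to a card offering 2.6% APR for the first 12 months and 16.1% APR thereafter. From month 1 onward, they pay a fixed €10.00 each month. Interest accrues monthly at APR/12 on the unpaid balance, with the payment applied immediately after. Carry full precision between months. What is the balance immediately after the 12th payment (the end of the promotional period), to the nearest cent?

Promo months 1–12 at r₀ = 2.6%/12 = 0.00216667; months 13+ at r₁ = 16.1%/12 = 0.0134167.
After month 12: iterate B ← B·(1+r₀) − €10.00 for 12 months → €329.11.

€329.11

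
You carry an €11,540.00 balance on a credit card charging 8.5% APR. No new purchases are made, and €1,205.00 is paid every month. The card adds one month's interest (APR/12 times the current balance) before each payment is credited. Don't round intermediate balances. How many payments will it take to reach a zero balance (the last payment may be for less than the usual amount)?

Monthly rate r = 8.5%/12 = 0.708333% = 0.00708333.
Recurrence: B ← B·(1+r) − €1,205.00.
Month 1: interest €81.74; balance after payment €10,416.74.
Month 2: interest €73.79; balance after payment €9,285.53.
Closed form: n = −ln(1 − rB₀/P)/ln(1+r) = −ln(0.93216)/ln(1.00708) ≈ 9.952, so the balance reaches zero during payment 10.

10 months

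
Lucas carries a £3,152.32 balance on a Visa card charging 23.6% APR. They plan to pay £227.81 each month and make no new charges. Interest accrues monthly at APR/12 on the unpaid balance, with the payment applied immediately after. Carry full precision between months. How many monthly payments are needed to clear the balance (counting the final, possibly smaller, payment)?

17 payments

Monthly rate r = 23.6%/12 = 1.96667% = 0.0196667.
Recurrence: B ← B·(1+r) − £227.81.
Month 1: interest £62.00; balance after payment £2,986.51.
Month 2: interest £58.73; balance after payment £2,817.43.
Closed form: n = −ln(1 − rB₀/P)/ln(1+r) = −ln(0.72786)/ln(1.01967) ≈ 16.310, so the balance reaches zero during payment 17.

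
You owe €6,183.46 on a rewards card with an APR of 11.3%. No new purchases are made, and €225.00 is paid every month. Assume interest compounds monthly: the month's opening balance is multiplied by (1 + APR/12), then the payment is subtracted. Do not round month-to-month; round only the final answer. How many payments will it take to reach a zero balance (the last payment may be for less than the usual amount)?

Monthly rate r = 11.3%/12 = 0.941667% = 0.00941667.
Recurrence: B ← B·(1+r) − €225.00.
Month 1: interest €58.23; balance after payment €6,016.69.
Month 2: interest €56.66; balance after payment €5,848.34.
Closed form: n = −ln(1 − rB₀/P)/ln(1+r) = −ln(0.74121)/ln(1.00942) ≈ 31.952, so the balance reaches zero during payment 32.

32 months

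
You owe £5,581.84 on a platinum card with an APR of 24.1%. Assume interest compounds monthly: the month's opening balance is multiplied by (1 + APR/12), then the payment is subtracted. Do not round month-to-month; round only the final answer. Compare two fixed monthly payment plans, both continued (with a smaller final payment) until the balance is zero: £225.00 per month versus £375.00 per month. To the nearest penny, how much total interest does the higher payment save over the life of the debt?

Monthly rate r = 24.1%/12 = 2.00833% = 0.0200833.
At £225.00/mo: n = ⌈−ln(1 − rB₀/P)/ln(1+r)⌉ = 35 payments (last £153.79); total interest = total paid − £5,581.84 = £2,221.95.
At £375.00/mo: 18 payments (last £323.43); total interest £1,116.59.
Interest saved = £2,221.95 − £1,116.59 = £1,105.36.

£1,105.36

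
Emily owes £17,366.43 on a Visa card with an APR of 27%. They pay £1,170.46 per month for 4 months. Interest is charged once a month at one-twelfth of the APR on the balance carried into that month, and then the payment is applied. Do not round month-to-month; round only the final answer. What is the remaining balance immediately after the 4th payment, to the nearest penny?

Monthly rate r = 27%/12 = 2.25% = 0.0225.
Each month: B ← B·(1+r) − £1,170.46.
Month 1: interest £390.74; balance after payment £16,586.71.
Month 2: interest £373.20; balance after payment £15,789.46.
Month 3: interest £355.26; balance after payment £14,974.26.
Month 4: interest £336.92; balance after payment £14,140.72.

£14,140.72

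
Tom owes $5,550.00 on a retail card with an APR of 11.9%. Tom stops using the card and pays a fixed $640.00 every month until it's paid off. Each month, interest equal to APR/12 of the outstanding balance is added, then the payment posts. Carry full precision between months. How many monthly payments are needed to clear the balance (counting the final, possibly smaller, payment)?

10 months

Monthly rate r = 11.9%/12 = 0.991667% = 0.00991667.
Recurrence: B ← B·(1+r) − $640.00.
Month 1: interest $55.04; balance after payment $4,965.04.
Month 2: interest $49.24; balance after payment $4,374.27.
Closed form: n = −ln(1 − rB₀/P)/ln(1+r) = −ln(0.914)/ln(1.00992) ≈ 9.112, so the balance reaches zero during payment 10.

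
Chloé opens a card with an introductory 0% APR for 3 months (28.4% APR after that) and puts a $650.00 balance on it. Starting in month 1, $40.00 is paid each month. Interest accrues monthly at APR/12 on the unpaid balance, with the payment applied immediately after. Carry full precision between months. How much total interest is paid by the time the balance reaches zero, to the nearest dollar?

Promo months 1–3 at r₀ = 0%/12 = 0; months 4+ at r₁ = 28.4%/12 = 0.0236667.
After month 3 (no interest yet): B = $650.00 − 3·$40.00 = $530.00.
Then at r₁ with $40.00/mo: n₂ = −ln(1 − r₁·B/P)/ln(1+r₁) ≈ 16.09 → 17 more payments.
Total paid = 19·$40.00 + $3.48 = $763.48; interest = $763.48 − $650.00 = $113.48.

$113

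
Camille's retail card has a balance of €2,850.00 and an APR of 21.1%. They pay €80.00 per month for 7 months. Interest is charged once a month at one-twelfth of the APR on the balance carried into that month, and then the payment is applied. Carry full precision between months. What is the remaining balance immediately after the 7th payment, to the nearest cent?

Monthly rate r = 21.1%/12 = 1.75833% = 0.0175833.
Each month: B ← B·(1+r) − €80.00.
Month 1: interest €50.11; balance after payment €2,820.11.
Month 2: interest €49.59; balance after payment €2,789.70.
Month 3: interest €49.05; balance after payment €2,758.75.
Month 4: interest €48.51; balance after payment €2,727.26.
Month 5: interest €47.95; balance after payment €2,695.21.
Month 6: interest €47.39; balance after payment €2,662.60.
Month 7: interest €46.82; balance after payment €2,629.42.

€2,629.42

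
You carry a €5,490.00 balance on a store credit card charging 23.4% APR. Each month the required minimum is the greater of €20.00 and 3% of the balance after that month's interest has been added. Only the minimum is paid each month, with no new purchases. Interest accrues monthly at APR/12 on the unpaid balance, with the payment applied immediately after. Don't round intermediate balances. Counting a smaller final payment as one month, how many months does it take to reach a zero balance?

Monthly rate r = 23.4%/12 = 1.95% = 0.0195.
While 3% of the post-interest balance exceeds €20.00, each month B ← (B·(1+r))·(1 − 0.03), i.e. B shrinks by the factor (1+r)·0.97 = 0.98891.
This holds for months 1–191. Entering month 192 the balance is €653.03; 3% of the post-interest balance is now below €20.00, so the flat €20.00 minimum applies from here.
From month 192 a fixed €20.00 at rate r clears €653.03 in 53 more payments. Total: 191 + 53 = 244 months.

244 months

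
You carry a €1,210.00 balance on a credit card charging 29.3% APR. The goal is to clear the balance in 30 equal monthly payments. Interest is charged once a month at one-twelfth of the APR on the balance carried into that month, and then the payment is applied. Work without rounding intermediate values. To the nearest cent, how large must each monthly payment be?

Monthly rate r = 29.3%/12 = 2.44167% = 0.0244167.
Level-payment amortization: P = B₀·r / (1 − (1+r)^(−n)) = 1210.00·0.0244167 / (1 − 1.02442^(−30)).
Denominator 1 − (1+r)^(−30) = 0.515045568.
P = 29.5442 / 0.515045568 ≈ 57.36.

€57.36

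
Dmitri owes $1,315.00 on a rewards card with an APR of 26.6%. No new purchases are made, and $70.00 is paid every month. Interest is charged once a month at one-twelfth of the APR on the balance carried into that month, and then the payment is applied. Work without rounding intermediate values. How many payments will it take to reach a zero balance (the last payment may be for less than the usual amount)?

Monthly rate r = 26.6%/12 = 2.21667% = 0.0221667.
Recurrence: B ← B·(1+r) − $70.00.
Month 1: interest $29.15; balance after payment $1,274.15.
Month 2: interest $28.24; balance after payment $1,232.39.
Closed form: n = −ln(1 − rB₀/P)/ln(1+r) = −ln(0.58358)/ln(1.02217) ≈ 24.565, so the balance reaches zero during payment 25.

25 months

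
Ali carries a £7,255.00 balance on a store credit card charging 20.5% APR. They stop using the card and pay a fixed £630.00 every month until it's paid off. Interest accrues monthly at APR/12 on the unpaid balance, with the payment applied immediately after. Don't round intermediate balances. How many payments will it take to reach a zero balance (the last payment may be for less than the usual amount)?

13 payments

Monthly rate r = 20.5%/12 = 1.70833% = 0.0170833.
Recurrence: B ← B·(1+r) − £630.00.
Month 1: interest £123.94; balance after payment £6,748.94.
Month 2: interest £115.29; balance after payment £6,234.23.
Closed form: n = −ln(1 − rB₀/P)/ln(1+r) = −ln(0.80327)/ln(1.01708) ≈ 12.932, so the balance reaches zero during payment 13.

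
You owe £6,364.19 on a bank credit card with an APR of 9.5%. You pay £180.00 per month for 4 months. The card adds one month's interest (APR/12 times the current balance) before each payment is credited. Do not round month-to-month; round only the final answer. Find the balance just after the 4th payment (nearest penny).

Monthly rate r = 9.5%/12 = 0.791667% = 0.00791667.
Each month: B ← B·(1+r) − £180.00.
Month 1: interest £50.38; balance after payment £6,234.57.
Month 2: interest £49.36; balance after payment £6,103.93.
Month 3: interest £48.32; balance after payment £5,972.25.
Month 4: interest £47.28; balance after payment £5,839.53.

£5,839.53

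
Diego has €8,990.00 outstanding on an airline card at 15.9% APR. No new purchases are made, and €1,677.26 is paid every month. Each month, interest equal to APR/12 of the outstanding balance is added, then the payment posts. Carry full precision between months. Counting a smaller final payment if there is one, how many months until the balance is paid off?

Monthly rate r = 15.9%/12 = 1.325% = 0.01325.
Recurrence: B ← B·(1+r) − €1,677.26.
Month 1: interest €119.12; balance after payment €7,431.86.
Month 2: interest €98.47; balance after payment €5,853.07.
Month 3: interest €77.55; balance after payment €4,253.36.
Month 4: interest €56.36; balance after payment €2,632.46.
Month 5: interest €34.88; balance after payment €990.08.
Month 6: interest €13.12; balance after payment €0.00.

6 months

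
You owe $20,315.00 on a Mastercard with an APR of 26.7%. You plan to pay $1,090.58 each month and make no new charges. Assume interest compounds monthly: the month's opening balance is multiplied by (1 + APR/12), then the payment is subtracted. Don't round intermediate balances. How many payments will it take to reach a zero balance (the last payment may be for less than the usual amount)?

25 payments

Monthly rate r = 26.7%/12 = 2.225% = 0.02225.
Recurrence: B ← B·(1+r) − $1,090.58.
Month 1: interest $452.01; balance after payment $19,676.43.
Month 2: interest $437.80; balance after payment $19,023.65.
Closed form: n = −ln(1 − rB₀/P)/ln(1+r) = −ln(0.58553)/ln(1.02225) ≈ 24.322, so the balance reaches zero during payment 25.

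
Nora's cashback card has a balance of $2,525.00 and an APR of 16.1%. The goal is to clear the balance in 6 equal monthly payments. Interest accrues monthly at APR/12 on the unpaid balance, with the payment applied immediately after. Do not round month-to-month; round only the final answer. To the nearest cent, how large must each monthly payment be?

$440.81

Monthly rate r = 16.1%/12 = 1.34167% = 0.0134167.
Level-payment amortization: P = B₀·r / (1 − (1+r)^(−n)) = 2525.00·0.0134167 / (1 − 1.01342^(−6)).
Denominator 1 − (1+r)^(−6) = 0.0768511236.
P = 33.8771 / 0.0768511236 ≈ 440.81.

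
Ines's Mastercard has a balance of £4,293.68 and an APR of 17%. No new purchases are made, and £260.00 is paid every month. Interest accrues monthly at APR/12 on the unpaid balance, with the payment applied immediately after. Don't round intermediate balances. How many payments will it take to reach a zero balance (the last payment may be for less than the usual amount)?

Monthly rate r = 17%/12 = 1.41667% = 0.0141667.
Recurrence: B ← B·(1+r) − £260.00.
Month 1: interest £60.83; balance after payment £4,094.51.
Month 2: interest £58.01; balance after payment £3,892.51.
Closed form: n = −ln(1 − rB₀/P)/ln(1+r) = −ln(0.76605)/ln(1.01417) ≈ 18.945, so the balance reaches zero during payment 19.

19 months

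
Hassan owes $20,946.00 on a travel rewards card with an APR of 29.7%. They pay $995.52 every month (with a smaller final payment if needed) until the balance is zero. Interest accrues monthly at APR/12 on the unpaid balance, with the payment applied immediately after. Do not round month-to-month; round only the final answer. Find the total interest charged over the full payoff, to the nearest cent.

Monthly rate r = 29.7%/12 = 2.475% = 0.02475.
Payoff takes n = ⌈−ln(1 − rB₀/P)/ln(1+r)⌉ = ⌈30.084⌉ = 31 payments; the last is $85.03.
Total paid = 30·$995.52 + $85.03 = $29,950.63.
Total interest = total paid − principal = $29,950.63 − $20,946.00 = $9,004.63.

$9,004.63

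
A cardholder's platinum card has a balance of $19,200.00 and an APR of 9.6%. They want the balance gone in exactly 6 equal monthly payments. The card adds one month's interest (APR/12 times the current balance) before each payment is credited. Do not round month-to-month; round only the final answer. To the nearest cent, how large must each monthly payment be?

$3,290.19

Monthly rate r = 9.6%/12 = 0.8% = 0.008.
Level-payment amortization: P = B₀·r / (1 − (1+r)^(−n)) = 19200.00·0.008 / (1 − 1.008^(−6)).
Denominator 1 − (1+r)^(−6) = 0.046684164.
P = 153.6 / 0.046684164 ≈ 3290.19.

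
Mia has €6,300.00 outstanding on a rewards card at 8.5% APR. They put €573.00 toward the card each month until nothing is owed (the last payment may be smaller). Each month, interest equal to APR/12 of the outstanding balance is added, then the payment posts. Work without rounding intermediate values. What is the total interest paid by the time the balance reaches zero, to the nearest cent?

€282.56

Monthly rate r = 8.5%/12 = 0.708333% = 0.00708333.
Payoff takes n = ⌈−ln(1 − rB₀/P)/ln(1+r)⌉ = ⌈11.487⌉ = 12 payments; the last is €279.56.
Total paid = 11·€573.00 + €279.56 = €6,582.56.
Total interest = total paid − principal = €6,582.56 − €6,300.00 = €282.56.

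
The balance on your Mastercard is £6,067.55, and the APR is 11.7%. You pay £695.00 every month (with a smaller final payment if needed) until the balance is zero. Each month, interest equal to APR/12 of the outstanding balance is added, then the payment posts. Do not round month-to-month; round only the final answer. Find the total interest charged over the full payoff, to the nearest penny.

Monthly rate r = 11.7%/12 = 0.975% = 0.00975.
Payoff takes n = ⌈−ln(1 − rB₀/P)/ln(1+r)⌉ = ⌈9.169⌉ = 10 payments; the last is £117.78.
Total paid = 9·£695.00 + £117.78 = £6,372.78.
Total interest = total paid − principal = £6,372.78 − £6,067.55 = £305.23.

£305.23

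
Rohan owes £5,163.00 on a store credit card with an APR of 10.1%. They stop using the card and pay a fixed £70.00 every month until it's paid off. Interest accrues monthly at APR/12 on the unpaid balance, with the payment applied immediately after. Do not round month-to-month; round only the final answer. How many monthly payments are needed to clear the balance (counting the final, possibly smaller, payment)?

Monthly rate r = 10.1%/12 = 0.841667% = 0.00841667.
Recurrence: B ← B·(1+r) − £70.00.
Month 1: interest £43.46; balance after payment £5,136.46.
Month 2: interest £43.23; balance after payment £5,109.69.
Closed form: n = −ln(1 − rB₀/P)/ln(1+r) = −ln(0.37921)/ln(1.00842) ≈ 115.692, so the balance reaches zero during payment 116.

116 payments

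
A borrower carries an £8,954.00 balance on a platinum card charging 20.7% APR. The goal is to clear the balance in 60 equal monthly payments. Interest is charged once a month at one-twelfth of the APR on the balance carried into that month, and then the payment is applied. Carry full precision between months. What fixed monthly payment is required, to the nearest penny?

Monthly rate r = 20.7%/12 = 1.725% = 0.01725.
Level-payment amortization: P = B₀·r / (1 − (1+r)^(−n)) = 8954.00·0.01725 / (1 − 1.01725^(−60)).
Denominator 1 − (1+r)^(−60) = 0.641624684.
P = 154.456 / 0.641624684 ≈ 240.73.

£240.73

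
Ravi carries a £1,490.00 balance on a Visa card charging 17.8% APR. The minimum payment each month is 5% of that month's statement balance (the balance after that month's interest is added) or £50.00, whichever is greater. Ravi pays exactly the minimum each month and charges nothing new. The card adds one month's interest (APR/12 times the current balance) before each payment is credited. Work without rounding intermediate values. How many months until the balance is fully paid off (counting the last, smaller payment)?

35 months

Monthly rate r = 17.8%/12 = 1.48333% = 0.0148333.
While 5% of the post-interest balance exceeds £50.00, each month B ← (B·(1+r))·(1 − 0.05), i.e. B shrinks by the factor (1+r)·0.95 = 0.96409.
This holds for months 1–12. Entering month 13 the balance is £960.74; 5% of the post-interest balance is now below £50.00, so the flat £50.00 minimum applies from here.
From month 13 a fixed £50.00 at rate r clears £960.74 in 23 more payments. Total: 12 + 23 = 35 months.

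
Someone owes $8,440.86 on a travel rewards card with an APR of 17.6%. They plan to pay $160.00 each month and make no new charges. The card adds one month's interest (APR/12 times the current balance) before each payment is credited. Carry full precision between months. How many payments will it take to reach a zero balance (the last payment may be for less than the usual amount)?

Monthly rate r = 17.6%/12 = 1.46667% = 0.0146667.
Recurrence: B ← B·(1+r) − $160.00.
Month 1: interest $123.80; balance after payment $8,404.66.
Month 2: interest $123.27; balance after payment $8,367.93.
Closed form: n = −ln(1 − rB₀/P)/ln(1+r) = −ln(0.22625)/ln(1.01467) ≈ 102.066, so the balance reaches zero during payment 103.

103 payments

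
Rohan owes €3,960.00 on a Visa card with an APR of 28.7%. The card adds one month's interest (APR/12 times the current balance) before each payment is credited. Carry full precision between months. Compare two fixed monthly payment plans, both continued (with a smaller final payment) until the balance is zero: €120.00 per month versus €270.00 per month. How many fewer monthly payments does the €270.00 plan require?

47 fewer payments

Monthly rate r = 28.7%/12 = 2.39167% = 0.0239167.
At €120.00/mo: n = ⌈−ln(1 − rB₀/P)/ln(1+r)⌉ = 66 payments (last €105.75); total interest = total paid − €3,960.00 = €3,945.75.
At €270.00/mo: 19 payments (last €75.44); total interest €975.44.
Payments saved = 66 − 19 = 47.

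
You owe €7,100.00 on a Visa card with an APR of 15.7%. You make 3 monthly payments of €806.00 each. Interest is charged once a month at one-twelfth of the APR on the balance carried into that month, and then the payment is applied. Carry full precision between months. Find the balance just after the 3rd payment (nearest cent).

€4,932.56

Monthly rate r = 15.7%/12 = 1.30833% = 0.0130833.
Each month: B ← B·(1+r) − €806.00.
Month 1: interest €92.89; balance after payment €6,386.89.
Month 2: interest €83.56; balance after payment €5,664.45.
Month 3: interest €74.11; balance after payment €4,932.56.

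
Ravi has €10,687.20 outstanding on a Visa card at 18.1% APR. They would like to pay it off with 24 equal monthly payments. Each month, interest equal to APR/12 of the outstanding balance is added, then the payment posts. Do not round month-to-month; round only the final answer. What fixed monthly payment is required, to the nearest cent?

€534.07

Monthly rate r = 18.1%/12 = 1.50833% = 0.0150833.
Level-payment amortization: P = B₀·r / (1 − (1+r)^(−n)) = 10687.20·0.0150833 / (1 − 1.01508^(−24)).
Denominator 1 − (1+r)^(−24) = 0.301833079.
P = 161.199 / 0.301833079 ≈ 534.07.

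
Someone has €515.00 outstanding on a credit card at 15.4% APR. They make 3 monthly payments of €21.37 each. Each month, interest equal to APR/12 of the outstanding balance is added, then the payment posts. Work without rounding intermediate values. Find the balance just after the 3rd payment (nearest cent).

€470.15

Monthly rate r = 15.4%/12 = 1.28333% = 0.0128333.
Each month: B ← B·(1+r) − €21.37.
Month 1: interest €6.61; balance after payment €500.24.
Month 2: interest €6.42; balance after payment €485.29.
Month 3: interest €6.23; balance after payment €470.15.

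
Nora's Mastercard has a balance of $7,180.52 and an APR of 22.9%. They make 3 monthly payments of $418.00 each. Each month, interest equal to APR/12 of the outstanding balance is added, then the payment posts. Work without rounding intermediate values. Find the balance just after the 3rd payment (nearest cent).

Monthly rate r = 22.9%/12 = 1.90833% = 0.0190833.
Each month: B ← B·(1+r) − $418.00.
Month 1: interest $137.03; balance after payment $6,899.55.
Month 2: interest $131.67; balance after payment $6,613.21.
Month 3: interest $126.20; balance after payment $6,321.42.

$6,321.42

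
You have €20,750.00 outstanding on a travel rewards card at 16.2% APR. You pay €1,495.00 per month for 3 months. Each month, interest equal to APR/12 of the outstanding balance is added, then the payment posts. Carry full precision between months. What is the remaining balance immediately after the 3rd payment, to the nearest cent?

Monthly rate r = 16.2%/12 = 1.35% = 0.0135.
Each month: B ← B·(1+r) − €1,495.00.
Month 1: interest €280.12; balance after payment €19,535.12.
Month 2: interest €263.72; balance after payment €18,303.85.
Month 3: interest €247.10; balance after payment €17,055.95.

€17,055.95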